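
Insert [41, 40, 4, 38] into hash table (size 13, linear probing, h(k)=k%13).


Insertions: 41->slot 2; 40->slot 1; 4->slot 4; 38->slot 12
Table: [None, 40, 41, None, 4, None, None, None, None, None, None, None, 38]


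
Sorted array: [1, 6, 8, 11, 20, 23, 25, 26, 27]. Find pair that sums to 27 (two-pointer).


Two pointers: lo=0, hi=8
Found pair: (1, 26) summing to 27


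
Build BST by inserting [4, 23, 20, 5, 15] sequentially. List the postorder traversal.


Root = 4; build tree by BST insertion.
Postorder traversal: [15, 5, 20, 23, 4]


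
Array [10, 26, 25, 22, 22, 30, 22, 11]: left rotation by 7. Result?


Left rotate by 7: [11, 10, 26, 25, 22, 22, 30, 22]


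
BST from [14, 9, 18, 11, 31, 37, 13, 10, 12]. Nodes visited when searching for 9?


BST root = 14
Search for 9: compare at each node
Path: [14, 9]


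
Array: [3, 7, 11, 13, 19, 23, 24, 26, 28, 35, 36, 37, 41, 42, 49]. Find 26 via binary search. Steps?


Search for 26:
[0,14] mid=7 arr[7]=26
Total: 1 comparisons


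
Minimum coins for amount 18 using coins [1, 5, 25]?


dp[0]=0; dp[i]=1+min(dp[i-c] for c in coins)
...dp[13]=5, dp[14]=6, dp[15]=3, dp[16]=4, dp[17]=5, dp[18]=6
Minimum coins for 18 = 6


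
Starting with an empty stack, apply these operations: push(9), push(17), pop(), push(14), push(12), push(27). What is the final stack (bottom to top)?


push(9) -> [9]
push(17) -> [9, 17]
pop() returns 17 -> [9]
push(14) -> [9, 14]
push(12) -> [9, 14, 12]
push(27) -> [9, 14, 12, 27]
Final stack (bottom to top): [9, 14, 12, 27]


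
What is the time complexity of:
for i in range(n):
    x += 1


Per nesting level: O(n) = O(n)
Complexity: O(n)


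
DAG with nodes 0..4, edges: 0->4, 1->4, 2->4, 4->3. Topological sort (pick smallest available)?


Kahn's algorithm, process smallest node first
Order: [0, 1, 2, 4, 3]


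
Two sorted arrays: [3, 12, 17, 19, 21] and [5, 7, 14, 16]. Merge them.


Compare heads, take smaller each step.
Merged: [3, 5, 7, 12, 14, 16, 17, 19, 21]


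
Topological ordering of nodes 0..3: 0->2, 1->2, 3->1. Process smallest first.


Kahn's algorithm, process smallest node first
Order: [0, 3, 1, 2]


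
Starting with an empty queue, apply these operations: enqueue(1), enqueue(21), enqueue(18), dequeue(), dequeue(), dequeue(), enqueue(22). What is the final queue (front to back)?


enqueue(1) -> [1]
enqueue(21) -> [1, 21]
enqueue(18) -> [1, 21, 18]
dequeue() returns 1 -> [21, 18]
dequeue() returns 21 -> [18]
dequeue() returns 18 -> []
enqueue(22) -> [22]
Final queue (front to back): [22]


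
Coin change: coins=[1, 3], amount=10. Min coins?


dp[0]=0; dp[i]=1+min(dp[i-c] for c in coins)
...dp[5]=3, dp[6]=2, dp[7]=3, dp[8]=4, dp[9]=3, dp[10]=4
Minimum coins for 10 = 4


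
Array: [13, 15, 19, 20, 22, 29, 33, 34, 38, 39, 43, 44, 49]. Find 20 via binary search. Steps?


Search for 20:
[0,12] mid=6 arr[6]=33
[0,5] mid=2 arr[2]=19
[3,5] mid=4 arr[4]=22
[3,3] mid=3 arr[3]=20
Total: 4 comparisons


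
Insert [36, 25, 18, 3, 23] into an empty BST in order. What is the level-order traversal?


Root = 36; build tree by BST insertion.
Level-Order traversal: [36, 25, 18, 3, 23]


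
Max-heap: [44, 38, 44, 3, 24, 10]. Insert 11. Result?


Append 11: [44, 38, 44, 3, 24, 10, 11]
Bubble up: no swaps needed
Result: [44, 38, 44, 3, 24, 10, 11]


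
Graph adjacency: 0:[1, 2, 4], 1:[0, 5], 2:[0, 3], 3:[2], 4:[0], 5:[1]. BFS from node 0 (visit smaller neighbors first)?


BFS queue: start with [0]
Visit order: [0, 1, 2, 4, 5, 3]


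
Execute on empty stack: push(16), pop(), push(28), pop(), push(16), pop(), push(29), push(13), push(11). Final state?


push(16) -> [16]
pop() returns 16 -> []
push(28) -> [28]
pop() returns 28 -> []
push(16) -> [16]
pop() returns 16 -> []
push(29) -> [29]
push(13) -> [29, 13]
push(11) -> [29, 13, 11]
Final stack (bottom to top): [29, 13, 11]


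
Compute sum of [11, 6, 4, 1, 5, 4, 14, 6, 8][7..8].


Prefix sums: [0, 11, 17, 21, 22, 27, 31, 45, 51, 59]
Sum[7..8] = prefix[9] - prefix[7] = 59 - 45 = 14


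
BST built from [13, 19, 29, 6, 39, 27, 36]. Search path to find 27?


BST root = 13
Search for 27: compare at each node
Path: [13, 19, 29, 27]


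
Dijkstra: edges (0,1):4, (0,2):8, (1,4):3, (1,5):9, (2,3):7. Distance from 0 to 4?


Dijkstra from 0:
Distances: {0: 0, 1: 4, 2: 8, 3: 15, 4: 7, 5: 13}
Shortest distance to 4 = 7, path = [0, 1, 4]


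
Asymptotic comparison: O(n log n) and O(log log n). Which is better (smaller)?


double-logarithmic grows slower than linearithmic
O(log log n) is asymptotically smaller; O(n log n) grows faster


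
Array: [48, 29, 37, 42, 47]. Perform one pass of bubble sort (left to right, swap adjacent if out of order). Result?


After one pass: [29, 37, 42, 47, 48]


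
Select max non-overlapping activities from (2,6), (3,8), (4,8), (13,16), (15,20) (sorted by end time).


Greedy: pick earliest-ending, then skip overlaps.
Selected (2 activities): [(2, 6), (13, 16)]


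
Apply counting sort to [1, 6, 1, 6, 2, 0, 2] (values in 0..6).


Count array: [1, 2, 2, 0, 0, 0, 2]
Reconstruct: [0, 1, 1, 2, 2, 6, 6]


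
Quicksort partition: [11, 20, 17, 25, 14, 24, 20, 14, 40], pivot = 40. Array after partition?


Elements <= 40 go left of pivot.
Result: [11, 20, 17, 25, 14, 24, 20, 14, 40], pivot at index 8


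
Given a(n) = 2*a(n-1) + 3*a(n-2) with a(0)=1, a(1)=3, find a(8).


Build bottom-up:
...a(6)=729, a(7)=2187, a(8)=2*2187+3*729=6561


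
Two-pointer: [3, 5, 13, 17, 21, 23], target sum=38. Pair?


Two pointers: lo=0, hi=5
Found pair: (17, 21) summing to 38


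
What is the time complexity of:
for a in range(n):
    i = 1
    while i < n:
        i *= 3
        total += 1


Per nesting level: O(n) * O(log n) = O(n log n)
Complexity: O(n log n)


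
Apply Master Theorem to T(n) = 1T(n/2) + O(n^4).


a=1, b=2, c=4. log_2(1)=0 < c=4. Case 3: O(n^c) = O(n^4)
Complexity: O(n^4)


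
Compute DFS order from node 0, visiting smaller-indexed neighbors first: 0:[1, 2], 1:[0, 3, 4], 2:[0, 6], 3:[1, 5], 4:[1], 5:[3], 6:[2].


DFS stack-based: start with [0]
Visit order: [0, 1, 3, 5, 4, 2, 6]


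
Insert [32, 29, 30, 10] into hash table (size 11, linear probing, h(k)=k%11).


Insertions: 32->slot 10; 29->slot 7; 30->slot 8; 10->slot 0
Table: [10, None, None, None, None, None, None, 29, 30, None, 32]


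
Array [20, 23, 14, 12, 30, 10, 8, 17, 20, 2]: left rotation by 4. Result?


Left rotate by 4: [30, 10, 8, 17, 20, 2, 20, 23, 14, 12]


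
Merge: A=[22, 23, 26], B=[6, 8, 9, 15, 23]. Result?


Compare heads, take smaller each step.
Merged: [6, 8, 9, 15, 22, 23, 23, 26]


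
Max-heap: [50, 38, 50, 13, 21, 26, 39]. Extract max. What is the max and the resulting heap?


Max = 50
Replace root with last, heapify down
Resulting heap: [50, 38, 39, 13, 21, 26]


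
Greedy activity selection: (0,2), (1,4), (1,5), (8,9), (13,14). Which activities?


Greedy: pick earliest-ending, then skip overlaps.
Selected (3 activities): [(0, 2), (8, 9), (13, 14)]


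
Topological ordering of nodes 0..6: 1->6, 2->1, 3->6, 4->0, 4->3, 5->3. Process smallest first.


Kahn's algorithm, process smallest node first
Order: [2, 1, 4, 0, 5, 3, 6]


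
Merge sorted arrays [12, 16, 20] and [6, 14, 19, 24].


Compare heads, take smaller each step.
Merged: [6, 12, 14, 16, 19, 20, 24]


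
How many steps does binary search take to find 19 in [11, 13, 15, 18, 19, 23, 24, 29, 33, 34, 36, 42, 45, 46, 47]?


Search for 19:
[0,14] mid=7 arr[7]=29
[0,6] mid=3 arr[3]=18
[4,6] mid=5 arr[5]=23
[4,4] mid=4 arr[4]=19
Total: 4 comparisons


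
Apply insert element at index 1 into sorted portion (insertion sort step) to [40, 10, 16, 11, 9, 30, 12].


After one pass: [10, 40, 16, 11, 9, 30, 12]


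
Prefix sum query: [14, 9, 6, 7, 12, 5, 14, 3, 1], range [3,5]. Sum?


Prefix sums: [0, 14, 23, 29, 36, 48, 53, 67, 70, 71]
Sum[3..5] = prefix[6] - prefix[3] = 53 - 29 = 24


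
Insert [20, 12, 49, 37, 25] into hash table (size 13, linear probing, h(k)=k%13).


Insertions: 20->slot 7; 12->slot 12; 49->slot 10; 37->slot 11; 25->slot 0
Table: [25, None, None, None, None, None, None, 20, None, None, 49, 37, 12]


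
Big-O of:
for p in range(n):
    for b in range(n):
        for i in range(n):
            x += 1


Per nesting level: O(n) * O(n) * O(n) = O(n^3)
Complexity: O(n^3)


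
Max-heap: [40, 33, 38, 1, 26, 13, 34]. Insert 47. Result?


Append 47: [40, 33, 38, 1, 26, 13, 34, 47]
Bubble up: swap idx 7(47) with idx 3(1); swap idx 3(47) with idx 1(33); swap idx 1(47) with idx 0(40)
Result: [47, 40, 38, 33, 26, 13, 34, 1]


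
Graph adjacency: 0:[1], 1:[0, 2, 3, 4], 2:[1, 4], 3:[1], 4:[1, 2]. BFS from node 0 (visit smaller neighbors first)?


BFS queue: start with [0]
Visit order: [0, 1, 2, 3, 4]


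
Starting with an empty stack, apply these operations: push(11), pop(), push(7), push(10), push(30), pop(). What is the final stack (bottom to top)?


push(11) -> [11]
pop() returns 11 -> []
push(7) -> [7]
push(10) -> [7, 10]
push(30) -> [7, 10, 30]
pop() returns 30 -> [7, 10]
Final stack (bottom to top): [7, 10]


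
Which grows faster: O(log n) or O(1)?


constant grows slower than logarithmic
O(1) is asymptotically smaller; O(log n) grows faster


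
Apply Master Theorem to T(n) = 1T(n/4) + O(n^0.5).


a=1, b=4, c=0.5. log_4(1)=0 < c=0.5. Case 3: O(n^c) = O(sqrt(n))
Complexity: O(sqrt(n))


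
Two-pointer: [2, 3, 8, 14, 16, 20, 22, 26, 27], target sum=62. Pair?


Two pointers: lo=0, hi=8
No pair sums to 62


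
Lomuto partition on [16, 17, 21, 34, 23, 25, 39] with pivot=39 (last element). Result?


Elements <= 39 go left of pivot.
Result: [16, 17, 21, 34, 23, 25, 39], pivot at index 6


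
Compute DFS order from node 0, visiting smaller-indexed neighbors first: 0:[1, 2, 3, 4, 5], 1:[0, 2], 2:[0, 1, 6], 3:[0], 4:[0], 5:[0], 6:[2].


DFS stack-based: start with [0]
Visit order: [0, 1, 2, 6, 3, 4, 5]


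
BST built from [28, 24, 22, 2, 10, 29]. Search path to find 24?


BST root = 28
Search for 24: compare at each node
Path: [28, 24]


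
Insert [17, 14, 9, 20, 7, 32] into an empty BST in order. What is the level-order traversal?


Root = 17; build tree by BST insertion.
Level-Order traversal: [17, 14, 20, 9, 32, 7]


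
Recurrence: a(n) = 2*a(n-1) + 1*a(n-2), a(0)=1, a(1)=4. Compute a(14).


Build bottom-up:
...a(12)=61181, a(13)=147704, a(14)=2*147704+1*61181=356589


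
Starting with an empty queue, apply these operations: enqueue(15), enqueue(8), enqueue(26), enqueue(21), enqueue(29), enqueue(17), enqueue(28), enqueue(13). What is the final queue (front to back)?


enqueue(15) -> [15]
enqueue(8) -> [15, 8]
enqueue(26) -> [15, 8, 26]
enqueue(21) -> [15, 8, 26, 21]
enqueue(29) -> [15, 8, 26, 21, 29]
enqueue(17) -> [15, 8, 26, 21, 29, 17]
enqueue(28) -> [15, 8, 26, 21, 29, 17, 28]
enqueue(13) -> [15, 8, 26, 21, 29, 17, 28, 13]
Final queue (front to back): [15, 8, 26, 21, 29, 17, 28, 13]


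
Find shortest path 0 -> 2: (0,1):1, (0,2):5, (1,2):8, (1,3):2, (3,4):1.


Dijkstra from 0:
Distances: {0: 0, 1: 1, 2: 5, 3: 3, 4: 4}
Shortest distance to 2 = 5, path = [0, 2]


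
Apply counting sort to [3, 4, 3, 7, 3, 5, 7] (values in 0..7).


Count array: [0, 0, 0, 3, 1, 1, 0, 2]
Reconstruct: [3, 3, 3, 4, 5, 7, 7]


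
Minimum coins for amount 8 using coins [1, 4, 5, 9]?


dp[0]=0; dp[i]=1+min(dp[i-c] for c in coins)
...dp[3]=3, dp[4]=1, dp[5]=1, dp[6]=2, dp[7]=3, dp[8]=2
Minimum coins for 8 = 2


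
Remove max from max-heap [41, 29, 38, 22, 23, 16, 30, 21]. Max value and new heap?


Max = 41
Replace root with last, heapify down
Resulting heap: [38, 29, 30, 22, 23, 16, 21]


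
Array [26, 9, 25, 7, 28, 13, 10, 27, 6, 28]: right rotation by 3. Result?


Right rotate by 3: [27, 6, 28, 26, 9, 25, 7, 28, 13, 10]


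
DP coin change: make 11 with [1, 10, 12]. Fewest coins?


dp[0]=0; dp[i]=1+min(dp[i-c] for c in coins)
...dp[6]=6, dp[7]=7, dp[8]=8, dp[9]=9, dp[10]=1, dp[11]=2
Minimum coins for 11 = 2


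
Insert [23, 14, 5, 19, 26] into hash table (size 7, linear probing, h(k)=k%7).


Insertions: 23->slot 2; 14->slot 0; 5->slot 5; 19->slot 6; 26->slot 1
Table: [14, 26, 23, None, None, 5, 19]


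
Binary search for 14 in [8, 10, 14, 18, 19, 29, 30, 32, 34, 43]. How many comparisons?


Search for 14:
[0,9] mid=4 arr[4]=19
[0,3] mid=1 arr[1]=10
[2,3] mid=2 arr[2]=14
Total: 3 comparisons


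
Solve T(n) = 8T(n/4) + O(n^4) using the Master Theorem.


a=8, b=4, c=4. log_4(8)=1.5 < c=4. Case 3: O(n^c) = O(n^4)
Complexity: O(n^4)


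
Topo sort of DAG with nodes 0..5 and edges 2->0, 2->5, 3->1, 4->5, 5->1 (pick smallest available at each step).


Kahn's algorithm, process smallest node first
Order: [2, 0, 3, 4, 5, 1]


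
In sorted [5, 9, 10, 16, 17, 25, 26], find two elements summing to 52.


Two pointers: lo=0, hi=6
No pair sums to 52


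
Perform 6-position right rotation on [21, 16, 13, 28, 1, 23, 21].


Right rotate by 6: [16, 13, 28, 1, 23, 21, 21]


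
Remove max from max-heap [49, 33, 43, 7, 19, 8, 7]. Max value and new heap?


Max = 49
Replace root with last, heapify down
Resulting heap: [43, 33, 8, 7, 19, 7]


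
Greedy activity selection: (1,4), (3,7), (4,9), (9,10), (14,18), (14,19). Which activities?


Greedy: pick earliest-ending, then skip overlaps.
Selected (4 activities): [(1, 4), (4, 9), (9, 10), (14, 18)]


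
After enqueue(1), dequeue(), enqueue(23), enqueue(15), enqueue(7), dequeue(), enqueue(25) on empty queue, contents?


enqueue(1) -> [1]
dequeue() returns 1 -> []
enqueue(23) -> [23]
enqueue(15) -> [23, 15]
enqueue(7) -> [23, 15, 7]
dequeue() returns 23 -> [15, 7]
enqueue(25) -> [15, 7, 25]
Final queue (front to back): [15, 7, 25]


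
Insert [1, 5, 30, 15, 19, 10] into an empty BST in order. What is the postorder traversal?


Root = 1; build tree by BST insertion.
Postorder traversal: [10, 19, 15, 30, 5, 1]


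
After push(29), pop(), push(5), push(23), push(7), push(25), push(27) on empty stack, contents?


push(29) -> [29]
pop() returns 29 -> []
push(5) -> [5]
push(23) -> [5, 23]
push(7) -> [5, 23, 7]
push(25) -> [5, 23, 7, 25]
push(27) -> [5, 23, 7, 25, 27]
Final stack (bottom to top): [5, 23, 7, 25, 27]


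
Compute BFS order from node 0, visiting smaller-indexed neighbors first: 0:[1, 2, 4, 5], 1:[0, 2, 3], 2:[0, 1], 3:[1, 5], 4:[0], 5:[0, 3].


BFS queue: start with [0]
Visit order: [0, 1, 2, 4, 5, 3]


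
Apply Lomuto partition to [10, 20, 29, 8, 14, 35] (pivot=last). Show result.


Elements <= 35 go left of pivot.
Result: [10, 20, 29, 8, 14, 35], pivot at index 5


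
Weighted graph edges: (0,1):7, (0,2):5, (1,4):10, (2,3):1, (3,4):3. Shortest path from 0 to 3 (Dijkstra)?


Dijkstra from 0:
Distances: {0: 0, 1: 7, 2: 5, 3: 6, 4: 9}
Shortest distance to 3 = 6, path = [0, 2, 3]


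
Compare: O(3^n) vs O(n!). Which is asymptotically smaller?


exponential (base 3) grows slower than factorial
O(3^n) is asymptotically smaller; O(n!) grows faster


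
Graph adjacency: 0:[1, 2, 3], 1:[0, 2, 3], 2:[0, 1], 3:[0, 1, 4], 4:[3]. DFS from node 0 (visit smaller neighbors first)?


DFS stack-based: start with [0]
Visit order: [0, 1, 2, 3, 4]


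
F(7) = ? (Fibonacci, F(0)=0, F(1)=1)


F(n)=F(n-1)+F(n-2)
...F(5)=5, F(6)=8, F(7)=13


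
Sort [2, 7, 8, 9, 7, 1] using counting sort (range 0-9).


Count array: [0, 1, 1, 0, 0, 0, 0, 2, 1, 1]
Reconstruct: [1, 2, 7, 7, 8, 9]


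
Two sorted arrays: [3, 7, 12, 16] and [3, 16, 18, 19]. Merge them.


Compare heads, take smaller each step.
Merged: [3, 3, 7, 12, 16, 16, 18, 19]


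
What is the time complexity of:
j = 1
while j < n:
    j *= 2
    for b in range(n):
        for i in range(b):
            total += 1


Per nesting level: O(log n) * O(n) * O(n) [triangular over b] = O(n^2 log n)
Complexity: O(n^2 log n)


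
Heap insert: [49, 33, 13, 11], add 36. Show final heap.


Append 36: [49, 33, 13, 11, 36]
Bubble up: swap idx 4(36) with idx 1(33)
Result: [49, 36, 13, 11, 33]


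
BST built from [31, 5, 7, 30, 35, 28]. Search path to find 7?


BST root = 31
Search for 7: compare at each node
Path: [31, 5, 7]


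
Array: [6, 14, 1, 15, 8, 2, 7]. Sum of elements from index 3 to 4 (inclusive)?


Prefix sums: [0, 6, 20, 21, 36, 44, 46, 53]
Sum[3..4] = prefix[5] - prefix[3] = 44 - 21 = 23


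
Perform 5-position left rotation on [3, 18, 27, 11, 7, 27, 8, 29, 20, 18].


Left rotate by 5: [27, 8, 29, 20, 18, 3, 18, 27, 11, 7]


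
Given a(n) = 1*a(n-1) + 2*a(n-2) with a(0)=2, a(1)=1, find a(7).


Build bottom-up:
...a(5)=31, a(6)=65, a(7)=1*65+2*31=127


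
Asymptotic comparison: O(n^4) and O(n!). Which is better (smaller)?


quartic grows slower than factorial
O(n^4) is asymptotically smaller; O(n!) grows faster


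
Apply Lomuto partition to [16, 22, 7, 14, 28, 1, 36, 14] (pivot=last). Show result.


Elements <= 14 go left of pivot.
Result: [7, 14, 1, 14, 28, 16, 36, 22], pivot at index 3


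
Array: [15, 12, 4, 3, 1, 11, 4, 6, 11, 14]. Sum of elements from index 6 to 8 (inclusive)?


Prefix sums: [0, 15, 27, 31, 34, 35, 46, 50, 56, 67, 81]
Sum[6..8] = prefix[9] - prefix[6] = 67 - 46 = 21


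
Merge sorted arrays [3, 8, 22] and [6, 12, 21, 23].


Compare heads, take smaller each step.
Merged: [3, 6, 8, 12, 21, 22, 23]


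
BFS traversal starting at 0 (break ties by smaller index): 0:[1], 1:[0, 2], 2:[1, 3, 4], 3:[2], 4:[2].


BFS queue: start with [0]
Visit order: [0, 1, 2, 3, 4]


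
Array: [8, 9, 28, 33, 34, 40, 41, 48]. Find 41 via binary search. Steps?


Search for 41:
[0,7] mid=3 arr[3]=33
[4,7] mid=5 arr[5]=40
[6,7] mid=6 arr[6]=41
Total: 3 comparisons


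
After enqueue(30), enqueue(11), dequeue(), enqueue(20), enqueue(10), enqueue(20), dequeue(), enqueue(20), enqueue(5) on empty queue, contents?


enqueue(30) -> [30]
enqueue(11) -> [30, 11]
dequeue() returns 30 -> [11]
enqueue(20) -> [11, 20]
enqueue(10) -> [11, 20, 10]
enqueue(20) -> [11, 20, 10, 20]
dequeue() returns 11 -> [20, 10, 20]
enqueue(20) -> [20, 10, 20, 20]
enqueue(5) -> [20, 10, 20, 20, 5]
Final queue (front to back): [20, 10, 20, 20, 5]


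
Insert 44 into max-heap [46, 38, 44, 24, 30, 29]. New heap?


Append 44: [46, 38, 44, 24, 30, 29, 44]
Bubble up: no swaps needed
Result: [46, 38, 44, 24, 30, 29, 44]


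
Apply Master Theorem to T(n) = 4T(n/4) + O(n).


a=4, b=4, c=1. log_4(4)=1 = c=1. Case 2: O(n^c log n) = O(n log n)
Complexity: O(n log n)


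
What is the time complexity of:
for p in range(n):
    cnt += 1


Per nesting level: O(n) = O(n)
Complexity: O(n)


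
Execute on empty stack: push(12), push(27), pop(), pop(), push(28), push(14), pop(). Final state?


push(12) -> [12]
push(27) -> [12, 27]
pop() returns 27 -> [12]
pop() returns 12 -> []
push(28) -> [28]
push(14) -> [28, 14]
pop() returns 14 -> [28]
Final stack (bottom to top): [28]


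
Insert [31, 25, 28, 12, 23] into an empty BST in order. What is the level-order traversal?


Root = 31; build tree by BST insertion.
Level-Order traversal: [31, 25, 12, 28, 23]


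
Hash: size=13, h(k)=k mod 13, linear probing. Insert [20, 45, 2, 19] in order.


Insertions: 20->slot 7; 45->slot 6; 2->slot 2; 19->slot 8
Table: [None, None, 2, None, None, None, 45, 20, 19, None, None, None, None]


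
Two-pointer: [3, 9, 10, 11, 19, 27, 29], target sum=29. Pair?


Two pointers: lo=0, hi=6
Found pair: (10, 19) summing to 29


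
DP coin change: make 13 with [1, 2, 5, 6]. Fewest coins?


dp[0]=0; dp[i]=1+min(dp[i-c] for c in coins)
...dp[8]=2, dp[9]=3, dp[10]=2, dp[11]=2, dp[12]=2, dp[13]=3
Minimum coins for 13 = 3


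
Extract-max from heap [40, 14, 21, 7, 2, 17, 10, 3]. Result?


Max = 40
Replace root with last, heapify down
Resulting heap: [21, 14, 17, 7, 2, 3, 10]


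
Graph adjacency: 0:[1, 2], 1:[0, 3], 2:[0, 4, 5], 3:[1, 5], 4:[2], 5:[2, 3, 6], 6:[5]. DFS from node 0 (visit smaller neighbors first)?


DFS stack-based: start with [0]
Visit order: [0, 1, 3, 5, 2, 4, 6]


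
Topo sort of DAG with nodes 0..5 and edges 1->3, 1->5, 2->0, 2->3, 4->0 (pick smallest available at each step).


Kahn's algorithm, process smallest node first
Order: [1, 2, 3, 4, 0, 5]


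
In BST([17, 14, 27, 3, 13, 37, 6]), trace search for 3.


BST root = 17
Search for 3: compare at each node
Path: [17, 14, 3]


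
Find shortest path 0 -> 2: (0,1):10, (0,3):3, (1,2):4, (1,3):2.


Dijkstra from 0:
Distances: {0: 0, 1: 5, 2: 9, 3: 3}
Shortest distance to 2 = 9, path = [0, 3, 1, 2]


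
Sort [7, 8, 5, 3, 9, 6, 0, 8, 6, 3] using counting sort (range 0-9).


Count array: [1, 0, 0, 2, 0, 1, 2, 1, 2, 1]
Reconstruct: [0, 3, 3, 5, 6, 6, 7, 8, 8, 9]


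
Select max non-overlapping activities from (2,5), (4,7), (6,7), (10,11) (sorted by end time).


Greedy: pick earliest-ending, then skip overlaps.
Selected (3 activities): [(2, 5), (6, 7), (10, 11)]


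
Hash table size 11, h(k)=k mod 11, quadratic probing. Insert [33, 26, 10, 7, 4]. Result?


Insertions: 33->slot 0; 26->slot 4; 10->slot 10; 7->slot 7; 4->slot 5
Table: [33, None, None, None, 26, 4, None, 7, None, None, 10]


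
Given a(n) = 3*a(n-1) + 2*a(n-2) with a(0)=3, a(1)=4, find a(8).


Build bottom-up:
...a(6)=2814, a(7)=10022, a(8)=3*10022+2*2814=35694


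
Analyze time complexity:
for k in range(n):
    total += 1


Per nesting level: O(n) = O(n)
Complexity: O(n)


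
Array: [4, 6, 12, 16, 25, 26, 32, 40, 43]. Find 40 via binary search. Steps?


Search for 40:
[0,8] mid=4 arr[4]=25
[5,8] mid=6 arr[6]=32
[7,8] mid=7 arr[7]=40
Total: 3 comparisons


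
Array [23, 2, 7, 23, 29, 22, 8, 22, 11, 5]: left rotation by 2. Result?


Left rotate by 2: [7, 23, 29, 22, 8, 22, 11, 5, 23, 2]


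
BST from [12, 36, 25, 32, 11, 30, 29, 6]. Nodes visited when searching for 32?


BST root = 12
Search for 32: compare at each node
Path: [12, 36, 25, 32]


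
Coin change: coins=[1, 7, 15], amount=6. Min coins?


dp[0]=0; dp[i]=1+min(dp[i-c] for c in coins)
...dp[1]=1, dp[2]=2, dp[3]=3, dp[4]=4, dp[5]=5, dp[6]=6
Minimum coins for 6 = 6


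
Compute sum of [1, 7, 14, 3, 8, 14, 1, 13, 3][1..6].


Prefix sums: [0, 1, 8, 22, 25, 33, 47, 48, 61, 64]
Sum[1..6] = prefix[7] - prefix[1] = 48 - 1 = 47


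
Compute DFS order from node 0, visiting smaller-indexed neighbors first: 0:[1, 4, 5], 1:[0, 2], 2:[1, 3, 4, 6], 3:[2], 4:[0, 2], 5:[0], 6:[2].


DFS stack-based: start with [0]
Visit order: [0, 1, 2, 3, 4, 6, 5]


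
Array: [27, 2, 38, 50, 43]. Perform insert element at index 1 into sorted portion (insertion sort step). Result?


After one pass: [2, 27, 38, 50, 43]


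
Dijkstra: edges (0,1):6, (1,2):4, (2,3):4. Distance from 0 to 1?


Dijkstra from 0:
Distances: {0: 0, 1: 6, 2: 10, 3: 14}
Shortest distance to 1 = 6, path = [0, 1]


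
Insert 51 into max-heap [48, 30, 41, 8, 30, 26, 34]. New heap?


Append 51: [48, 30, 41, 8, 30, 26, 34, 51]
Bubble up: swap idx 7(51) with idx 3(8); swap idx 3(51) with idx 1(30); swap idx 1(51) with idx 0(48)
Result: [51, 48, 41, 30, 30, 26, 34, 8]


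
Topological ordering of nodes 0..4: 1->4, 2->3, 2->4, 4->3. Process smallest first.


Kahn's algorithm, process smallest node first
Order: [0, 1, 2, 4, 3]


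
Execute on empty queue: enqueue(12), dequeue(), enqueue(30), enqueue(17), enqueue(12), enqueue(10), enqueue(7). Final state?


enqueue(12) -> [12]
dequeue() returns 12 -> []
enqueue(30) -> [30]
enqueue(17) -> [30, 17]
enqueue(12) -> [30, 17, 12]
enqueue(10) -> [30, 17, 12, 10]
enqueue(7) -> [30, 17, 12, 10, 7]
Final queue (front to back): [30, 17, 12, 10, 7]


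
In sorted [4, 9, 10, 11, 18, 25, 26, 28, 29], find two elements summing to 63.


Two pointers: lo=0, hi=8
No pair sums to 63


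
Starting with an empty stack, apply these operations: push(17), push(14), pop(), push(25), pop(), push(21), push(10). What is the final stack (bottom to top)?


push(17) -> [17]
push(14) -> [17, 14]
pop() returns 14 -> [17]
push(25) -> [17, 25]
pop() returns 25 -> [17]
push(21) -> [17, 21]
push(10) -> [17, 21, 10]
Final stack (bottom to top): [17, 21, 10]


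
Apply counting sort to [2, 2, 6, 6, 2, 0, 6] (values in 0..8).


Count array: [1, 0, 3, 0, 0, 0, 3, 0, 0]
Reconstruct: [0, 2, 2, 2, 6, 6, 6]


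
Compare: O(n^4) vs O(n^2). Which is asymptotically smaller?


quadratic grows slower than quartic
O(n^2) is asymptotically smaller; O(n^4) grows faster


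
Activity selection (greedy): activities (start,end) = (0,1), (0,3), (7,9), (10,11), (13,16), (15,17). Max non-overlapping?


Greedy: pick earliest-ending, then skip overlaps.
Selected (4 activities): [(0, 1), (7, 9), (10, 11), (13, 16)]


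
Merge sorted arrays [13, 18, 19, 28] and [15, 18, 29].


Compare heads, take smaller each step.
Merged: [13, 15, 18, 18, 19, 28, 29]


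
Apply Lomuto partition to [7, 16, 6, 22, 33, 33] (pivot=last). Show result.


Elements <= 33 go left of pivot.
Result: [7, 16, 6, 22, 33, 33], pivot at index 5


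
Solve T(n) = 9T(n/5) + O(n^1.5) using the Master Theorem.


a=9, b=5, c=1.5. log_5(9)=1.365 < c=1.5. Case 3: O(n^c) = O(n^1.500)
Complexity: O(n^1.500)


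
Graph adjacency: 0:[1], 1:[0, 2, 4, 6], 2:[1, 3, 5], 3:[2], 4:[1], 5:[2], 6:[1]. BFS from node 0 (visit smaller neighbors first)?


BFS queue: start with [0]
Visit order: [0, 1, 2, 4, 6, 3, 5]


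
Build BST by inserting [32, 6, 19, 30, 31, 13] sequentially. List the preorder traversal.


Root = 32; build tree by BST insertion.
Preorder traversal: [32, 6, 19, 13, 30, 31]


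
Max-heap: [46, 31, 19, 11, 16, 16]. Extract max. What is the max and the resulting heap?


Max = 46
Replace root with last, heapify down
Resulting heap: [31, 16, 19, 11, 16]


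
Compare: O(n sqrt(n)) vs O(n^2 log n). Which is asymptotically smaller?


n^1.5 grows slower than n^2 log n
O(n sqrt(n)) is asymptotically smaller; O(n^2 log n) grows faster


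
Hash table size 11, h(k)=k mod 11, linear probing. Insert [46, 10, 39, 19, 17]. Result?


Insertions: 46->slot 2; 10->slot 10; 39->slot 6; 19->slot 8; 17->slot 7
Table: [None, None, 46, None, None, None, 39, 17, 19, None, 10]


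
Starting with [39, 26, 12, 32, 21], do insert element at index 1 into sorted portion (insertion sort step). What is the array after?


After one pass: [26, 39, 12, 32, 21]


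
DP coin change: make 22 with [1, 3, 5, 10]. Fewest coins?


dp[0]=0; dp[i]=1+min(dp[i-c] for c in coins)
...dp[17]=4, dp[18]=3, dp[19]=4, dp[20]=2, dp[21]=3, dp[22]=4
Minimum coins for 22 = 4


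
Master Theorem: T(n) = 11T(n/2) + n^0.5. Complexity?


a=11, b=2, c=0.5. log_2(11)=3.459 > c=0.5. Case 1: O(n^log_b(a)) = O(n^3.459)
Complexity: O(n^3.459)


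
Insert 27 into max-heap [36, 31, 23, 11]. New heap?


Append 27: [36, 31, 23, 11, 27]
Bubble up: no swaps needed
Result: [36, 31, 23, 11, 27]


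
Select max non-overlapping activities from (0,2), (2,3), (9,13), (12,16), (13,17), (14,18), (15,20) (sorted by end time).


Greedy: pick earliest-ending, then skip overlaps.
Selected (4 activities): [(0, 2), (2, 3), (9, 13), (13, 17)]


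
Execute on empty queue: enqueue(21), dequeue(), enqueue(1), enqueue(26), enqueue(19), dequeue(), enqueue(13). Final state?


enqueue(21) -> [21]
dequeue() returns 21 -> []
enqueue(1) -> [1]
enqueue(26) -> [1, 26]
enqueue(19) -> [1, 26, 19]
dequeue() returns 1 -> [26, 19]
enqueue(13) -> [26, 19, 13]
Final queue (front to back): [26, 19, 13]


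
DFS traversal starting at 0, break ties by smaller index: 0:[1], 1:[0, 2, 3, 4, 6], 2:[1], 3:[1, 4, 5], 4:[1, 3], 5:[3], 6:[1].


DFS stack-based: start with [0]
Visit order: [0, 1, 2, 3, 4, 5, 6]


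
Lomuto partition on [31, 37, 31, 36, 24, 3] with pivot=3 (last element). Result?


Elements <= 3 go left of pivot.
Result: [3, 37, 31, 36, 24, 31], pivot at index 0


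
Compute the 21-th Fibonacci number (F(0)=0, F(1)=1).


F(n)=F(n-1)+F(n-2)
...F(19)=4181, F(20)=6765, F(21)=10946


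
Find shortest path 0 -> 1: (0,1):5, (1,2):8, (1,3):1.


Dijkstra from 0:
Distances: {0: 0, 1: 5, 2: 13, 3: 6}
Shortest distance to 1 = 5, path = [0, 1]


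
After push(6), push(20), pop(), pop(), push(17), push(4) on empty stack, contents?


push(6) -> [6]
push(20) -> [6, 20]
pop() returns 20 -> [6]
pop() returns 6 -> []
push(17) -> [17]
push(4) -> [17, 4]
Final stack (bottom to top): [17, 4]


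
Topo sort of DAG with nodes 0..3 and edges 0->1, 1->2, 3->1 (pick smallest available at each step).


Kahn's algorithm, process smallest node first
Order: [0, 3, 1, 2]


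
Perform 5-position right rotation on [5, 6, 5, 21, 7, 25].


Right rotate by 5: [6, 5, 21, 7, 25, 5]


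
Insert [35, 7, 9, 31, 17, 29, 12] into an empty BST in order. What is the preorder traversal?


Root = 35; build tree by BST insertion.
Preorder traversal: [35, 7, 9, 31, 17, 12, 29]


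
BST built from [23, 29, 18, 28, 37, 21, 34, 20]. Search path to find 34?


BST root = 23
Search for 34: compare at each node
Path: [23, 29, 37, 34]


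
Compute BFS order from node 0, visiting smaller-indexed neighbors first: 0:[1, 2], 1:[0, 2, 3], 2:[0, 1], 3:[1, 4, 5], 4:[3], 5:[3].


BFS queue: start with [0]
Visit order: [0, 1, 2, 3, 4, 5]


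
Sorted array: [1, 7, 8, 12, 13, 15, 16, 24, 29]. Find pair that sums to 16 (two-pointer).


Two pointers: lo=0, hi=8
Found pair: (1, 15) summing to 16


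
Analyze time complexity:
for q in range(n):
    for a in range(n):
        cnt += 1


Per nesting level: O(n) * O(n) = O(n^2)
Complexity: O(n^2)


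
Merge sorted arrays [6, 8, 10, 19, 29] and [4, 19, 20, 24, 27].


Compare heads, take smaller each step.
Merged: [4, 6, 8, 10, 19, 19, 20, 24, 27, 29]


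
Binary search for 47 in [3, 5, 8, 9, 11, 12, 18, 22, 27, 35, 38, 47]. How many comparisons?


Search for 47:
[0,11] mid=5 arr[5]=12
[6,11] mid=8 arr[8]=27
[9,11] mid=10 arr[10]=38
[11,11] mid=11 arr[11]=47
Total: 4 comparisons


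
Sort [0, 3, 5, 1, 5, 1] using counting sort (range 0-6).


Count array: [1, 2, 0, 1, 0, 2, 0]
Reconstruct: [0, 1, 1, 3, 5, 5]


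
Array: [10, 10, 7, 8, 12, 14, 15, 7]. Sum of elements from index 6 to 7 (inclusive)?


Prefix sums: [0, 10, 20, 27, 35, 47, 61, 76, 83]
Sum[6..7] = prefix[8] - prefix[6] = 83 - 61 = 22


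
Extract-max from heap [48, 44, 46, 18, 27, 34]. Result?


Max = 48
Replace root with last, heapify down
Resulting heap: [46, 44, 34, 18, 27]


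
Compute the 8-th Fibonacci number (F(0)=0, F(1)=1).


F(n)=F(n-1)+F(n-2)
...F(6)=8, F(7)=13, F(8)=21


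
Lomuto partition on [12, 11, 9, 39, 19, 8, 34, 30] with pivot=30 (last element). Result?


Elements <= 30 go left of pivot.
Result: [12, 11, 9, 19, 8, 30, 34, 39], pivot at index 5


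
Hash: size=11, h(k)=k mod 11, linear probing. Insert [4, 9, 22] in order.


Insertions: 4->slot 4; 9->slot 9; 22->slot 0
Table: [22, None, None, None, 4, None, None, None, None, 9, None]


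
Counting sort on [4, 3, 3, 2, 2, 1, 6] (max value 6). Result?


Count array: [0, 1, 2, 2, 1, 0, 1]
Reconstruct: [1, 2, 2, 3, 3, 4, 6]


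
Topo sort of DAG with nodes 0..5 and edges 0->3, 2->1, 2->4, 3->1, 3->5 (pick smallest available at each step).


Kahn's algorithm, process smallest node first
Order: [0, 2, 3, 1, 4, 5]


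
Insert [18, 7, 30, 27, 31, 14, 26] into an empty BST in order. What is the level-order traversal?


Root = 18; build tree by BST insertion.
Level-Order traversal: [18, 7, 30, 14, 27, 31, 26]


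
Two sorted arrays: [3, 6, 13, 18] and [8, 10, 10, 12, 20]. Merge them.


Compare heads, take smaller each step.
Merged: [3, 6, 8, 10, 10, 12, 13, 18, 20]


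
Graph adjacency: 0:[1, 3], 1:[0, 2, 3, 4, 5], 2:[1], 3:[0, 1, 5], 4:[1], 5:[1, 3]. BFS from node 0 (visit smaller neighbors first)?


BFS queue: start with [0]
Visit order: [0, 1, 3, 2, 4, 5]


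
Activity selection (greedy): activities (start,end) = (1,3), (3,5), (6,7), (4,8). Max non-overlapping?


Greedy: pick earliest-ending, then skip overlaps.
Selected (3 activities): [(1, 3), (3, 5), (6, 7)]


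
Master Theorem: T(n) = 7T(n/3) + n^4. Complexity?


a=7, b=3, c=4. log_3(7)=1.771 < c=4. Case 3: O(n^c) = O(n^4)
Complexity: O(n^4)


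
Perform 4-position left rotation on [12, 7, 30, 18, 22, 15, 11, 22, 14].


Left rotate by 4: [22, 15, 11, 22, 14, 12, 7, 30, 18]


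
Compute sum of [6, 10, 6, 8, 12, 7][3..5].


Prefix sums: [0, 6, 16, 22, 30, 42, 49]
Sum[3..5] = prefix[6] - prefix[3] = 49 - 22 = 27


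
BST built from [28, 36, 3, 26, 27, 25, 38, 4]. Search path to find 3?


BST root = 28
Search for 3: compare at each node
Path: [28, 3]


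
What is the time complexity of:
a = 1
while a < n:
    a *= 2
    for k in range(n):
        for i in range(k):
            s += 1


Per nesting level: O(log n) * O(n) * O(n) [triangular over k] = O(n^2 log n)
Complexity: O(n^2 log n)


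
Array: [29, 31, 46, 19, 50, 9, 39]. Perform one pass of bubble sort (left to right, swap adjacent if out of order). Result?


After one pass: [29, 31, 19, 46, 9, 39, 50]


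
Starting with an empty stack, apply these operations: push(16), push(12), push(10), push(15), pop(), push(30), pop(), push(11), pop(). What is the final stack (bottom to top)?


push(16) -> [16]
push(12) -> [16, 12]
push(10) -> [16, 12, 10]
push(15) -> [16, 12, 10, 15]
pop() returns 15 -> [16, 12, 10]
push(30) -> [16, 12, 10, 30]
pop() returns 30 -> [16, 12, 10]
push(11) -> [16, 12, 10, 11]
pop() returns 11 -> [16, 12, 10]
Final stack (bottom to top): [16, 12, 10]


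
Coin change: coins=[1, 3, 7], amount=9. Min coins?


dp[0]=0; dp[i]=1+min(dp[i-c] for c in coins)
...dp[4]=2, dp[5]=3, dp[6]=2, dp[7]=1, dp[8]=2, dp[9]=3
Minimum coins for 9 = 3


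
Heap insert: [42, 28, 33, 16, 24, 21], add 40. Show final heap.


Append 40: [42, 28, 33, 16, 24, 21, 40]
Bubble up: swap idx 6(40) with idx 2(33)
Result: [42, 28, 40, 16, 24, 21, 33]


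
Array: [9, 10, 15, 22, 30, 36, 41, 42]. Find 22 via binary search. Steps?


Search for 22:
[0,7] mid=3 arr[3]=22
Total: 1 comparisons


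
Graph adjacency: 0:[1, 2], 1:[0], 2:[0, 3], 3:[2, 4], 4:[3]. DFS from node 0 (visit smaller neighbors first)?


DFS stack-based: start with [0]
Visit order: [0, 1, 2, 3, 4]


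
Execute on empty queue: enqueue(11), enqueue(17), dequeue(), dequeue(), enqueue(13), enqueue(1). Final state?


enqueue(11) -> [11]
enqueue(17) -> [11, 17]
dequeue() returns 11 -> [17]
dequeue() returns 17 -> []
enqueue(13) -> [13]
enqueue(1) -> [13, 1]
Final queue (front to back): [13, 1]


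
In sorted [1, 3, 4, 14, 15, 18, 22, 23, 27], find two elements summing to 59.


Two pointers: lo=0, hi=8
No pair sums to 59


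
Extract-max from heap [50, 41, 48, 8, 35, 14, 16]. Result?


Max = 50
Replace root with last, heapify down
Resulting heap: [48, 41, 16, 8, 35, 14]


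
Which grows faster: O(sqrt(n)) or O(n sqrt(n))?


sublinear grows slower than n^1.5
O(sqrt(n)) is asymptotically smaller; O(n sqrt(n)) grows faster


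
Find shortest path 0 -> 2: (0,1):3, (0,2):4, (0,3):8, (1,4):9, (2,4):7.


Dijkstra from 0:
Distances: {0: 0, 1: 3, 2: 4, 3: 8, 4: 11}
Shortest distance to 2 = 4, path = [0, 2]


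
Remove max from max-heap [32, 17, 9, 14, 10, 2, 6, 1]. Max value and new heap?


Max = 32
Replace root with last, heapify down
Resulting heap: [17, 14, 9, 1, 10, 2, 6]


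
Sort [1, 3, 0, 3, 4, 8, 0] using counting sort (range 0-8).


Count array: [2, 1, 0, 2, 1, 0, 0, 0, 1]
Reconstruct: [0, 0, 1, 3, 3, 4, 8]


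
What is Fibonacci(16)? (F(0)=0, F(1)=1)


F(n)=F(n-1)+F(n-2)
...F(14)=377, F(15)=610, F(16)=987


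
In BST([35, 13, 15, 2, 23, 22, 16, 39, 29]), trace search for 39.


BST root = 35
Search for 39: compare at each node
Path: [35, 39]


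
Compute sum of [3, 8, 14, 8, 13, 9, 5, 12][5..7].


Prefix sums: [0, 3, 11, 25, 33, 46, 55, 60, 72]
Sum[5..7] = prefix[8] - prefix[5] = 72 - 46 = 26


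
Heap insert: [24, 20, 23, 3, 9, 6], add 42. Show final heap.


Append 42: [24, 20, 23, 3, 9, 6, 42]
Bubble up: swap idx 6(42) with idx 2(23); swap idx 2(42) with idx 0(24)
Result: [42, 20, 24, 3, 9, 6, 23]


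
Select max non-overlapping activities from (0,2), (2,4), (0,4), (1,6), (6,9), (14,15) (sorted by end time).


Greedy: pick earliest-ending, then skip overlaps.
Selected (4 activities): [(0, 2), (2, 4), (6, 9), (14, 15)]


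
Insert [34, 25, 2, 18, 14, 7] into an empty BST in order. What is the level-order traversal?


Root = 34; build tree by BST insertion.
Level-Order traversal: [34, 25, 2, 18, 14, 7]


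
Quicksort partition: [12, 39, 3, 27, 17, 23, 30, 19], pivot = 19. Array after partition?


Elements <= 19 go left of pivot.
Result: [12, 3, 17, 19, 39, 23, 30, 27], pivot at index 3


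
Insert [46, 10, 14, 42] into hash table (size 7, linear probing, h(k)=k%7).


Insertions: 46->slot 4; 10->slot 3; 14->slot 0; 42->slot 1
Table: [14, 42, None, 10, 46, None, None]


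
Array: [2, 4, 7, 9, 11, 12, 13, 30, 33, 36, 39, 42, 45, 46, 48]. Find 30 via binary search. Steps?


Search for 30:
[0,14] mid=7 arr[7]=30
Total: 1 comparisons


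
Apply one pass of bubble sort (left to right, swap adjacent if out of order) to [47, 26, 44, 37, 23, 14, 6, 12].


After one pass: [26, 44, 37, 23, 14, 6, 12, 47]


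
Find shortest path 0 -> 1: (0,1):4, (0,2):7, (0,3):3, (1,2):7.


Dijkstra from 0:
Distances: {0: 0, 1: 4, 2: 7, 3: 3}
Shortest distance to 1 = 4, path = [0, 1]


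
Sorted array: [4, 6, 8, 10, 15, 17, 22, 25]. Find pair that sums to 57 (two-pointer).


Two pointers: lo=0, hi=7
No pair sums to 57


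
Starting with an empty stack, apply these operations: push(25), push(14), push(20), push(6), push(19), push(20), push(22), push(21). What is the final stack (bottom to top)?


push(25) -> [25]
push(14) -> [25, 14]
push(20) -> [25, 14, 20]
push(6) -> [25, 14, 20, 6]
push(19) -> [25, 14, 20, 6, 19]
push(20) -> [25, 14, 20, 6, 19, 20]
push(22) -> [25, 14, 20, 6, 19, 20, 22]
push(21) -> [25, 14, 20, 6, 19, 20, 22, 21]
Final stack (bottom to top): [25, 14, 20, 6, 19, 20, 22, 21]


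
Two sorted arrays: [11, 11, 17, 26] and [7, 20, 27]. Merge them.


Compare heads, take smaller each step.
Merged: [7, 11, 11, 17, 20, 26, 27]


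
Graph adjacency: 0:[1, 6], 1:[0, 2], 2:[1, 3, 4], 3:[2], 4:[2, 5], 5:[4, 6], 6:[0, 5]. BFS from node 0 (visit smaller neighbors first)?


BFS queue: start with [0]
Visit order: [0, 1, 6, 2, 5, 3, 4]


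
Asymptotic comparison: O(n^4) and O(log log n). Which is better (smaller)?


double-logarithmic grows slower than quartic
O(log log n) is asymptotically smaller; O(n^4) grows faster


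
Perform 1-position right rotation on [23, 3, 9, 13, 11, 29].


Right rotate by 1: [29, 23, 3, 9, 13, 11]


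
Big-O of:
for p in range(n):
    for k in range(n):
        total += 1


Per nesting level: O(n) * O(n) = O(n^2)
Complexity: O(n^2)


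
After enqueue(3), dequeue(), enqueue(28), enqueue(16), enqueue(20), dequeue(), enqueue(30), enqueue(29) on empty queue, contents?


enqueue(3) -> [3]
dequeue() returns 3 -> []
enqueue(28) -> [28]
enqueue(16) -> [28, 16]
enqueue(20) -> [28, 16, 20]
dequeue() returns 28 -> [16, 20]
enqueue(30) -> [16, 20, 30]
enqueue(29) -> [16, 20, 30, 29]
Final queue (front to back): [16, 20, 30, 29]


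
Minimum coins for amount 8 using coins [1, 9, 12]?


dp[0]=0; dp[i]=1+min(dp[i-c] for c in coins)
...dp[3]=3, dp[4]=4, dp[5]=5, dp[6]=6, dp[7]=7, dp[8]=8
Minimum coins for 8 = 8
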